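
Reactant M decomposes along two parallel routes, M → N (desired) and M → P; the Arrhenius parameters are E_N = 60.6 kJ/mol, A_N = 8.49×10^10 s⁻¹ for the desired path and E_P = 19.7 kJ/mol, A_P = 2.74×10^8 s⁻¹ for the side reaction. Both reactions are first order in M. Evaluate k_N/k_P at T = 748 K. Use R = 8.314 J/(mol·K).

k_N/k_P = (A_N/A_P)·exp[−(E_N−E_P)/(RT)] = (A_N/A_P)·exp[(E_P−E_N)/(RT)].
(E_P−E_N)/(RT) = (19.7−60.6)×10³/(8.314×748) = -40900/6219 = -6.577.
k_N/k_P = (8.49×10^10/2.74×10^8)·exp(-6.577) = 309.9 × 0.001392 = 0.431.

0.431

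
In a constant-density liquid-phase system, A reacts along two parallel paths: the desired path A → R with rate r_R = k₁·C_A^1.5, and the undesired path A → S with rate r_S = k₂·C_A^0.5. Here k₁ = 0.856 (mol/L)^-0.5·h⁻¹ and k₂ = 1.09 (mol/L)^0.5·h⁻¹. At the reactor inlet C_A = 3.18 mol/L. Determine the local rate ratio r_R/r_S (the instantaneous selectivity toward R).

S_{R/S} = r_R/r_S = (k₁·C_A^1.5)/(k₂·C_A^0.5) = (k₁/k₂)·C_A.
= (0.856×3.180^1.5) / (1.09×3.180^0.5) = 4.854/1.944 = 2.50.

2.50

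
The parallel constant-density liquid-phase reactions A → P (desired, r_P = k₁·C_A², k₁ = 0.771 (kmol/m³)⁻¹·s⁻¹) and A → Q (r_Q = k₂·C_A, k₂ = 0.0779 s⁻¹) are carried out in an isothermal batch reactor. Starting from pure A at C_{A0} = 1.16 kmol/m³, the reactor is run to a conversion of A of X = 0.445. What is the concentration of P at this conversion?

C_A = C_{A0}(1−X) = 0.6438 kmol/m³.
Along a PFR/batch, dC_Q/dC_A = −r_Q/(r_P+r_Q) = −k₂/(k₂+k₁·C_A).
Integrating from C_{A0} to C_A: C_Q = (0.0779/0.771)·ln[(0.0779+0.771·1.16)/(0.0779+0.771·0.644)] = 0.1010·ln(0.9723/0.5743) = 0.05320 kmol/m³.
Then C_P = (C_{A0}−C_A) − C_Q = 0.5162 − 0.05320 = 0.4630 kmol/m³.

0.463 kmol/m³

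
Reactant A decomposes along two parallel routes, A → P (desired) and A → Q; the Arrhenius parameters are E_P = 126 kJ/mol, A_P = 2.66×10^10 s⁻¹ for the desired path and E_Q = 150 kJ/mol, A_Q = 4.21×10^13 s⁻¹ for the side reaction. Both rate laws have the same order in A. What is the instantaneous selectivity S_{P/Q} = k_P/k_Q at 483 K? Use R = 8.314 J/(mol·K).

Since both paths have the same order in A, the concentration cancels and S_{P/Q} = k_P/k_Q = (A_P/A_Q)·exp[(E_Q−E_P)/(RT)].
(E_Q−E_P)/(RT) = (150−126)×10³/(8.314×483) = 24000/4016 = 5.977.
k_P/k_Q = (2.66×10^10/4.21×10^13)·exp(5.977) = 6.318×10^-4 × 394.1 = 0.249.

0.249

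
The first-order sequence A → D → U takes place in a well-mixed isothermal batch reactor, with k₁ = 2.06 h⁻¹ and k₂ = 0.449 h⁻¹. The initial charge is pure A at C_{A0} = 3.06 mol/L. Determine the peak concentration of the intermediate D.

At the optimum, C_{D,max}/C_{A0} = (k₁/k₂)^[k₂/(k₂−k₁)].
= (2.06/0.449)^(0.449/(0.449−2.06)) = (4.588)^(-0.2787) = 0.6540.
C_{D,max} = 0.6540×3.06 = 2.00 mol/L.

2.00 mol/L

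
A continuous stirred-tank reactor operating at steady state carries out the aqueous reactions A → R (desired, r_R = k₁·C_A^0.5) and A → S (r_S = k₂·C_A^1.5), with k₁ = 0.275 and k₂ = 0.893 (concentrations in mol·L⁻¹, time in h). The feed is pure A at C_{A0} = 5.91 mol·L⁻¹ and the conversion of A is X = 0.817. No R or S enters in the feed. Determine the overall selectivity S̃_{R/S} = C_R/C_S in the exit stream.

Exit C_A = C_{A0}(1−X) = 5.91×0.183 = 1.082 mol·L⁻¹.
A CSTR operates uniformly at the exit composition, giving r_R = 0.2860 and r_S = 1.004 (each k·C_A^n at C_A = 1.082).
Overall selectivity = C_R/C_S = r_Rτ/(r_Sτ) = r_R/r_S = 0.285.

0.285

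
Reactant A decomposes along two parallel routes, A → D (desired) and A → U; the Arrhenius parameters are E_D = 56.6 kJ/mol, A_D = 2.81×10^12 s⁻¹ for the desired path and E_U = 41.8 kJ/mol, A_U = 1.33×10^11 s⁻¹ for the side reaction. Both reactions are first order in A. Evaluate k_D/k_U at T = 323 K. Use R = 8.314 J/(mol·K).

0.0854

With equal orders, S_{D/U} = k_D/k_U = (A_D/A_U)·exp[(E_U−E_D)/(RT)].
(E_U−E_D)/(RT) = (41.8−56.6)×10³/(8.314×323) = -14800/2685 = -5.511.
k_D/k_U = (2.81×10^12/1.33×10^11)·exp(-5.511) = 21.13 × 0.004041 = 0.0854.
Since E_D > E_U, raising the temperature improves selectivity toward D.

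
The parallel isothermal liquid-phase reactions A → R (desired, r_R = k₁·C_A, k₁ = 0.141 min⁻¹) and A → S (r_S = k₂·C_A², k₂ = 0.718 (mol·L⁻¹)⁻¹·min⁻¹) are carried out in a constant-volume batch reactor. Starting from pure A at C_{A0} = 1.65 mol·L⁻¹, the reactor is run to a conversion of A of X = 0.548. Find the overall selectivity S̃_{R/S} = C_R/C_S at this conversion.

C_A = C_{A0}(1−X) = 0.7458 mol·L⁻¹.
Along a PFR/batch, dC_R/dC_A = −r_R/(r_R+r_S) = −k₁/(k₁+k₂·C_A).
Integrating from C_{A0} to C_A: C_R = (0.141/0.718)·ln[(0.141+0.718·1.65)/(0.141+0.718·0.746)] = 0.1964·ln(1.326/0.6765) = 0.1321 mol·L⁻¹.
C_S = (C_{A0}−C_A)−C_R = 0.7721 mol·L⁻¹; S̃_{R/S} = 0.1321/0.7721 = 0.171.

0.171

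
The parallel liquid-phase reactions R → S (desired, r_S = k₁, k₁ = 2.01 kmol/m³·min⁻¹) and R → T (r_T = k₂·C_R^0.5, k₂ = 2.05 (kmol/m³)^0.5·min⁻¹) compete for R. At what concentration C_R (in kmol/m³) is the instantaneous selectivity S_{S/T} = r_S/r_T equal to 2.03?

S_{S/T} = (k₁/k₂)·C_R^-0.5 ⇒ C_R = (S·k₂/k₁)^(-2).
= (2.03×2.05/2.01)^(-2) = (2.070)^(-2) = 0.233 kmol/m³.

0.233 kmol/m³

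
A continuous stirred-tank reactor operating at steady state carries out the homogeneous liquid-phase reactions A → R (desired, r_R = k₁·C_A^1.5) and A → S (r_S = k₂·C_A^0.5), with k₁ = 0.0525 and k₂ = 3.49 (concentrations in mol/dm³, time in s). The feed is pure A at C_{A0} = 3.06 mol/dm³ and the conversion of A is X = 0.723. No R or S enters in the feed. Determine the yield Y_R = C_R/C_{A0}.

0.00910

Exit C_A = C_{A0}(1−X) = 3.06×0.277 = 0.8476 mol/dm³.
Rates in a CSTR are evaluated at the outlet concentration: r_R = 0.0525×0.8476^1.5 = 0.04097, r_S = 3.49×0.8476^0.5 = 3.213.
Fraction of consumed A going to R: r_R/(r_R+r_S) = 0.01259.
C_R = 0.01259·C_{A0}·X = 0.01259×3.06×0.723 = 0.0279 mol/dm³; Y_R = C_R/C_{A0} = 0.00910.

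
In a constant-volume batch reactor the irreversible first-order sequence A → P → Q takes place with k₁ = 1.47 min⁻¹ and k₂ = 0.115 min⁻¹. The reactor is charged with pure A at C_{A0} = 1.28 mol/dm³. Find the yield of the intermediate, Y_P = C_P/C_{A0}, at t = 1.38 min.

For first-order series with pure A initially, C_P(t) = k₁C_{A0}/(k₂−k₁)·(e^(−k₁t) − e^(−k₂t)).
e^(−k₁t) = e^(−1.47×1.38) = e^(−2.029) = 0.1315; e^(−k₂t) = e^(−0.1587) = 0.8533.
C_P = 1.47×1.28/(0.115−1.47) × (0.1315−0.8533) = (-1.389)×(-0.7217) = 1.002 mol/dm³.
Y_P = C_P/C_{A0} = 1.002/1.28 = 0.783.

0.783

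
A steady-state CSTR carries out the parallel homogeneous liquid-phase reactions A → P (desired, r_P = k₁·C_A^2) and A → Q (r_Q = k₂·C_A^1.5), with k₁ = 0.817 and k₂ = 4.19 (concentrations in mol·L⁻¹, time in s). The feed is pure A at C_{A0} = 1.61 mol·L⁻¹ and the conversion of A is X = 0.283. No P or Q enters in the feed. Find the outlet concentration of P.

Exit C_A = C_{A0}(1−X) = 1.61×0.717 = 1.154 mol·L⁻¹.
A CSTR operates uniformly at the exit composition, giving r_P = 1.089 and r_Q = 5.197 (each k·C_A^n at C_A = 1.154).
Fraction of consumed A going to P: r_P/(r_P+r_Q) = 0.1732.
C_P = 0.1732·C_{A0}·X = 0.1732×1.61×0.283 = 0.0789 mol·L⁻¹.

0.0789 mol·L⁻¹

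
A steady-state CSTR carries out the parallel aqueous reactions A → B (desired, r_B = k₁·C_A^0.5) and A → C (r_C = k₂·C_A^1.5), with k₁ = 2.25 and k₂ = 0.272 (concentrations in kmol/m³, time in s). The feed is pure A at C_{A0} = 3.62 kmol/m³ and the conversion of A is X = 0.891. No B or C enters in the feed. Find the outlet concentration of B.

3.08 kmol/m³

Exit C_A = C_{A0}(1−X) = 3.62×0.109 = 0.3946 kmol/m³.
Rates in a CSTR are evaluated at the outlet concentration: r_B = 2.25×0.3946^0.5 = 1.413, r_C = 0.272×0.3946^1.5 = 0.06742.
Fraction of consumed A going to B: r_B/(r_B+r_C) = 0.9545.
C_B = 0.9545·C_{A0}·X = 0.9545×3.62×0.891 = 3.08 kmol/m³.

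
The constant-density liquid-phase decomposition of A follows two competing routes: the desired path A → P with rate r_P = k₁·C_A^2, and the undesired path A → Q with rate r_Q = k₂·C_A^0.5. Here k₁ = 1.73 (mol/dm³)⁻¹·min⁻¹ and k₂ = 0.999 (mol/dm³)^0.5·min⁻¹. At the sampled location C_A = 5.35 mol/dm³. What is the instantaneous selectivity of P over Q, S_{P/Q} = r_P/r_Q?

21.4

S_{P/Q} = r_P/r_Q = (k₁·C_A^2)/(k₂·C_A^0.5) = (k₁/k₂)·C_A^1.5.
= (1.73×5.350^2) / (0.999×5.350^0.5) = 49.52/2.311 = 21.4.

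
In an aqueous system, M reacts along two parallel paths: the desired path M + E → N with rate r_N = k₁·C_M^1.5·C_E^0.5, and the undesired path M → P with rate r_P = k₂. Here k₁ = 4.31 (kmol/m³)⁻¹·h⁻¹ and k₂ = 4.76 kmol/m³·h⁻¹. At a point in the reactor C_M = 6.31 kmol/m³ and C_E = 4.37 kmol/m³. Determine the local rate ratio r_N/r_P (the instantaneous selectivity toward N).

30.0

S_{N/P} = r_N/r_P = (k₁·C_M^1.5·C_E^0.5)/(k₂) = (k₁/k₂)·C_M^1.5·C_E^0.5.
= (4.31×6.310^1.5×4.370^0.5) / (4.76) = 142.8/4.760 = 30.0.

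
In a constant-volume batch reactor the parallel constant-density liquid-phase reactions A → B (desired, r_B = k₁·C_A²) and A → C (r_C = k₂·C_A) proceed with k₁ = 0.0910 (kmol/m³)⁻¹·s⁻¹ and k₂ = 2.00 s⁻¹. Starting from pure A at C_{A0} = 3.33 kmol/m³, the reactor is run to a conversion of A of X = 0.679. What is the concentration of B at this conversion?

C_A = C_{A0}(1−X) = 1.069 kmol/m³.
Along a PFR/batch, dC_C/dC_A = −r_C/(r_B+r_C) = −k₂/(k₂+k₁·C_A).
Integrating from C_{A0} to C_A: C_C = (2.00/0.0910)·ln[(2.00+0.0910·3.33)/(2.00+0.0910·1.07)] = 21.98·ln(2.303/2.097) = 2.057 kmol/m³.
Then C_B = (C_{A0}−C_A) − C_C = 2.261 − 2.057 = 0.2042 kmol/m³.

0.204 kmol/m³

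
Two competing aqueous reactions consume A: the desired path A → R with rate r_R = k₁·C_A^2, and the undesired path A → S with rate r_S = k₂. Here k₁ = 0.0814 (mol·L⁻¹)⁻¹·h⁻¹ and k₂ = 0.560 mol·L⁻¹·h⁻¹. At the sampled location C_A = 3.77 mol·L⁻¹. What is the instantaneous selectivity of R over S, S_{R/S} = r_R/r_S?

S_{R/S} = r_R/r_S = (k₁·C_A^2)/(k₂) = (k₁/k₂)·C_A^2.
= (0.0814×3.770^2) / (0.560) = 1.157/0.5600 = 2.07.

2.07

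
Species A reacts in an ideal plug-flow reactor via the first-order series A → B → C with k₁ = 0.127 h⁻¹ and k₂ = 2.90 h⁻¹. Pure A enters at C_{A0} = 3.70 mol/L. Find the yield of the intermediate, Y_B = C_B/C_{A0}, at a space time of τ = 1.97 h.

The intermediate concentration in a first-order A→B→C sequence is C_B = k₁C_{A0}(e^(−k₁τ) − e^(−k₂τ))/(k₂−k₁).
e^(−k₁τ) = e^(−0.127×1.97) = e^(−0.2502) = 0.7787; e^(−k₂τ) = e^(−5.713) = 0.003303.
C_B = 0.127×3.70/(2.90−0.127) × (0.7787−0.003303) = 0.1695×0.7754 = 0.1314 mol/L.
Y_B = C_B/C_{A0} = 0.1314/3.70 = 0.0355.

0.0355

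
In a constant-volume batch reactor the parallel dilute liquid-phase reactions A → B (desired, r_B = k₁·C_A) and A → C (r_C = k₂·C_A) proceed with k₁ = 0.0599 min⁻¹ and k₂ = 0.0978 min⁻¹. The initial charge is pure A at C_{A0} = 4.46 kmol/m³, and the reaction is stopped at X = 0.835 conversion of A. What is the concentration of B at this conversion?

C_A = C_{A0}(1−X) = 0.7359 kmol/m³.
Both paths are first order in A, so the instantaneous fraction to B is constant: dC_B/d(−C_A) = k₁/(k₁+k₂) = 0.3798.
C_B = 0.3798·(C_{A0}−C_A) = 0.3798×3.724 = 1.41 kmol/m³.

1.41 kmol/m³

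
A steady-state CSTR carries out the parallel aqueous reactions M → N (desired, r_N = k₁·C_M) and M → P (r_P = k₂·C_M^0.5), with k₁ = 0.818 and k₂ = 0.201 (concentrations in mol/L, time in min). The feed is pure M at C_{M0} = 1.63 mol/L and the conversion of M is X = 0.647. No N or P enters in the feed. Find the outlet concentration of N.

Exit C_M = C_{M0}(1−X) = 1.63×0.353 = 0.5754 mol/L.
Rates in a CSTR are evaluated at the outlet concentration: r_N = 0.818×0.5754 = 0.4707, r_P = 0.201×0.5754^0.5 = 0.1525.
Fraction of consumed M going to N: r_N/(r_N+r_P) = 0.7553.
C_N = 0.7553·C_{M0}·X = 0.7553×1.63×0.647 = 0.797 mol/L.

0.797 mol/L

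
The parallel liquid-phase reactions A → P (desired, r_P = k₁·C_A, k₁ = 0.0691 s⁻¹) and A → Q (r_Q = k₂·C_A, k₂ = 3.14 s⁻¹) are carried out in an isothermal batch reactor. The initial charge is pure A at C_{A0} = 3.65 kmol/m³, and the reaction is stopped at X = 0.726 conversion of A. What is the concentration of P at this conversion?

C_A = C_{A0}(1−X) = 1.000 kmol/m³.
Both paths are first order in A, so the instantaneous fraction to P is constant: dC_P/d(−C_A) = k₁/(k₁+k₂) = 0.02153.
C_P = 0.02153·(C_{A0}−C_A) = 0.02153×2.650 = 0.0571 kmol/m³.

0.0571 kmol/m³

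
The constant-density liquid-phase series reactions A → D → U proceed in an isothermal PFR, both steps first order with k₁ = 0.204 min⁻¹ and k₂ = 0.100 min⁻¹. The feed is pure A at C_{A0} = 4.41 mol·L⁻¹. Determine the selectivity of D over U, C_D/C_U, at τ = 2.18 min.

Solving the coupled first-order balances gives C_D(τ) = [k₁/(k₂−k₁)]·C_{A0}·(e^(−k₁τ) − e^(−k₂τ)).
e^(−k₁τ) = e^(−0.204×2.18) = e^(−0.4447) = 0.6410; e^(−k₂τ) = e^(−0.2180) = 0.8041.
C_D = 0.204×4.41/(0.100−0.204) × (0.6410−0.8041) = (-8.650)×(-0.1631) = 1.411 mol·L⁻¹.
C_A = C_{A0}e^(−k₁τ) = 2.827 mol·L⁻¹, so C_U = C_{A0}−C_A−C_D = 0.1721 mol·L⁻¹; C_D/C_U = 8.20.

8.20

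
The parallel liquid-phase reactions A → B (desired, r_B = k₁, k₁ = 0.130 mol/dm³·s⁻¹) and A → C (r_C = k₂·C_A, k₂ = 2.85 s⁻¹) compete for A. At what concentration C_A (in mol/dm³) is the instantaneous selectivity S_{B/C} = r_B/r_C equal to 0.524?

S_{B/C} = (k₁/k₂)·C_A⁻¹ ⇒ C_A = (S·k₂/k₁)^(-1).
= (0.524×2.85/0.130)^(-1) = (11.49)^(-1) = 0.0870 mol/dm³.

0.0870 mol/dm³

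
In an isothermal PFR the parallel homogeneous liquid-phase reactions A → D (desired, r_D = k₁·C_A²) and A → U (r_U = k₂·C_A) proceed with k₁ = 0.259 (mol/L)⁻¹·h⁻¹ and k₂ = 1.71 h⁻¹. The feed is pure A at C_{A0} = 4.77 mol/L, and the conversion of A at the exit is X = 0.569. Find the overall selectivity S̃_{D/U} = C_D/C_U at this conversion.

C_A = C_{A0}(1−X) = 2.056 mol/L.
Along a PFR/batch, dC_U/dC_A = −r_U/(r_D+r_U) = −k₂/(k₂+k₁·C_A).
Integrating from C_{A0} to C_A: C_U = (1.71/0.259)·ln[(1.71+0.259·4.77)/(1.71+0.259·2.06)] = 6.602·ln(2.945/2.242) = 1.800 mol/L.
Then C_D = (C_{A0}−C_A) − C_U = 2.714 − 1.800 = 0.9138 mol/L.
S̃_{D/U} = C_D/C_U = 0.9138/1.800 = 0.508.

0.508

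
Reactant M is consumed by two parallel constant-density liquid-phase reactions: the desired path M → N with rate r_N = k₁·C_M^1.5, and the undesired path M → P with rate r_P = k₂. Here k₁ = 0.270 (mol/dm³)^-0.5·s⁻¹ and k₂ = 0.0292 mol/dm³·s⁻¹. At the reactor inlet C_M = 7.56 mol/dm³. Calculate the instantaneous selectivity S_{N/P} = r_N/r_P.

S_{N/P} = r_N/r_P = (k₁·C_M^1.5)/(k₂) = (k₁/k₂)·C_M^1.5.
= (0.270×7.560^1.5) / (0.0292) = 5.612/0.02920 = 192.
Since the desired path is higher order in M, keeping C_M high (PFR or concentrated feed) favours N.

192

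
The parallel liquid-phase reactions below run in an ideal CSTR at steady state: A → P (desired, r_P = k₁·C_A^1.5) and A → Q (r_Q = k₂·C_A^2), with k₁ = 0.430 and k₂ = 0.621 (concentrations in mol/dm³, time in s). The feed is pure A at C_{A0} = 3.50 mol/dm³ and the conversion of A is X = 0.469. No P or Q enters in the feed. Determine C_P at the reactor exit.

0.553 mol/dm³

Exit C_A = C_{A0}(1−X) = 3.50×0.531 = 1.859 mol/dm³.
A CSTR operates uniformly at the exit composition, giving r_P = 1.089 and r_Q = 2.145 (each k·C_A^n at C_A = 1.859).
Fraction of consumed A going to P: r_P/(r_P+r_Q) = 0.3368.
C_P = 0.3368·C_{A0}·X = 0.3368×3.50×0.469 = 0.553 mol/dm³.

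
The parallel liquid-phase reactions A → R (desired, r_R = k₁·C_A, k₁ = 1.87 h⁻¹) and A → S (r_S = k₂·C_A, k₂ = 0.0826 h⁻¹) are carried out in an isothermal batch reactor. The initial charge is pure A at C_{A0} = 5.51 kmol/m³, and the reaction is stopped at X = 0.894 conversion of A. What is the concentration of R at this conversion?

4.72 kmol/m³

C_A = C_{A0}(1−X) = 0.5841 kmol/m³.
Both paths are first order in A, so the instantaneous fraction to R is constant: dC_R/d(−C_A) = k₁/(k₁+k₂) = 0.9577.
C_R = 0.9577·(C_{A0}−C_A) = 0.9577×4.926 = 4.72 kmol/m³.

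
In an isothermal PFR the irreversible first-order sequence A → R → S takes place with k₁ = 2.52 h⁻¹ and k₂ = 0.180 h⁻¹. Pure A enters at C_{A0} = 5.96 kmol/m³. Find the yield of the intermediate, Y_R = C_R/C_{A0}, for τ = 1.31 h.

The intermediate concentration in a first-order A→B→C sequence is C_R = k₁C_{A0}(e^(−k₁τ) − e^(−k₂τ))/(k₂−k₁).
e^(−k₁τ) = e^(−2.52×1.31) = e^(−3.301) = 0.03684; e^(−k₂τ) = e^(−0.2358) = 0.7899.
C_R = 2.52×5.96/(0.180−2.52) × (0.03684−0.7899) = (-6.418)×(-0.7531) = 4.834 kmol/m³.
Y_R = C_R/C_{A0} = 4.834/5.96 = 0.811.

0.811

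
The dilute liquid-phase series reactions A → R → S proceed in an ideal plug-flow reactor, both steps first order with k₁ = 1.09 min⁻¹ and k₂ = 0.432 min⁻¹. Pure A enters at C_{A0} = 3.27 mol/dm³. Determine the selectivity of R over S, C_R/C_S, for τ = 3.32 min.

Solving the coupled first-order balances gives C_R(τ) = [k₁/(k₂−k₁)]·C_{A0}·(e^(−k₁τ) − e^(−k₂τ)).
e^(−k₁τ) = e^(−1.09×3.32) = e^(−3.619) = 0.02681; e^(−k₂τ) = e^(−1.434) = 0.2383.
C_R = 1.09×3.27/(0.432−1.09) × (0.02681−0.2383) = (-5.417)×(-0.2115) = 1.146 mol/dm³.
C_A = C_{A0}e^(−k₁τ) = 0.08768 mol/dm³, so C_S = C_{A0}−C_A−C_R = 2.037 mol/dm³; C_R/C_S = 0.562.

0.562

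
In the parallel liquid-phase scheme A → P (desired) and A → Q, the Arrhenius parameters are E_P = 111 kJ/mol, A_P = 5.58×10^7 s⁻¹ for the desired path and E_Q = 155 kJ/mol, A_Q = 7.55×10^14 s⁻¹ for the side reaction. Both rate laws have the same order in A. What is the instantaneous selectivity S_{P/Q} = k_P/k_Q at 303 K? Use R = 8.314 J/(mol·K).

2.85

Since both paths have the same order in A, the concentration cancels and S_{P/Q} = k_P/k_Q = (A_P/A_Q)·exp[(E_Q−E_P)/(RT)].
(E_Q−E_P)/(RT) = (155−111)×10³/(8.314×303) = 44000/2519 = 17.47.
k_P/k_Q = (5.58×10^7/7.55×10^14)·exp(17.47) = 7.391×10^-8 × 3.850×10^7 = 2.85.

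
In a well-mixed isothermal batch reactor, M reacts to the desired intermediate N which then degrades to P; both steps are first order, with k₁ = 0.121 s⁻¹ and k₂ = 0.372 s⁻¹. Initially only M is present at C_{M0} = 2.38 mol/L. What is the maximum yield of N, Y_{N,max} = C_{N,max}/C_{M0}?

0.189

At the optimum, C_{N,max}/C_{M0} = (k₁/k₂)^[k₂/(k₂−k₁)].
= (0.121/0.372)^(0.372/(0.372−0.121)) = (0.3253)^(1.482) = 0.1893.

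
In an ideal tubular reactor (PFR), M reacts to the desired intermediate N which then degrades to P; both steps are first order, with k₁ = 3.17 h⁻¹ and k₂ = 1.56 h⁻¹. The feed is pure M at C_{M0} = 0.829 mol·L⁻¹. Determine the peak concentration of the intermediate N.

For a first-order series the maximum intermediate yield is C_{N,max}/C_{M0} = (k₁/k₂)^[k₂/(k₂−k₁)].
= (3.17/1.56)^(1.56/(1.56−3.17)) = (2.032)^(-0.9689) = 0.5031.
C_{N,max} = 0.5031×0.829 = 0.417 mol·L⁻¹.

0.417 mol·L⁻¹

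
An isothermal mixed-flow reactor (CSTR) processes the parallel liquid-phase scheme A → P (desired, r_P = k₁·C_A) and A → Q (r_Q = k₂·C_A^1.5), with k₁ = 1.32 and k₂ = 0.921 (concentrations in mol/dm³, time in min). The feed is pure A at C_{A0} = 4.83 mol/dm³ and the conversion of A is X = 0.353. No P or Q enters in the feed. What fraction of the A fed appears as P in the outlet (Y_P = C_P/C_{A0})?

Exit C_A = C_{A0}(1−X) = 4.83×0.647 = 3.125 mol/dm³.
Rates in a CSTR are evaluated at the outlet concentration: r_P = 1.32×3.125 = 4.125, r_Q = 0.921×3.125^1.5 = 5.088.
Fraction of consumed A going to P: r_P/(r_P+r_Q) = 0.4477.
C_P = 0.4477·C_{A0}·X = 0.4477×4.83×0.353 = 0.763 mol/dm³; Y_P = C_P/C_{A0} = 0.158.

0.158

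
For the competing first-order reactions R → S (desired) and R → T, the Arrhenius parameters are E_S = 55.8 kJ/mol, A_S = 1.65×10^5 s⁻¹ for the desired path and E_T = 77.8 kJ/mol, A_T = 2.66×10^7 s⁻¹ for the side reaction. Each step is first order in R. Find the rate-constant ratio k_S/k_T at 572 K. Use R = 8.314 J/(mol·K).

0.633

k_S/k_T = (A_S/A_T)·exp[−(E_S−E_T)/(RT)] = (A_S/A_T)·exp[(E_T−E_S)/(RT)].
(E_T−E_S)/(RT) = (77.8−55.8)×10³/(8.314×572) = 22000/4756 = 4.626.
k_S/k_T = (1.65×10^5/2.66×10^7)·exp(4.626) = 0.006203 × 102.1 = 0.633.
Since E_S < E_T, lowering the temperature improves selectivity toward S.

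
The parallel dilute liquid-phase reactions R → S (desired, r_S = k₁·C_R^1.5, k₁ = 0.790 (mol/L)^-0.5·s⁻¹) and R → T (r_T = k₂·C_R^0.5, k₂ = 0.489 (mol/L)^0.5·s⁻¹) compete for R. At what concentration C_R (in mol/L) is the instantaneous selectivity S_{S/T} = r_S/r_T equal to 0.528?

0.327 mol/L

S_{S/T} = (k₁/k₂)·C_R ⇒ C_R = S·k₂/k₁.
= 0.528×0.489/0.790 = 0.327 mol/L.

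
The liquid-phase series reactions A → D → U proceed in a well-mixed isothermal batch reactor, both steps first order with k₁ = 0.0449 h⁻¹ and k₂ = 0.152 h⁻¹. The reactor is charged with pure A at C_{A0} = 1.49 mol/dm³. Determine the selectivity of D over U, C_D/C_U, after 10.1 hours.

For first-order series with pure A initially, C_D(t) = k₁C_{A0}/(k₂−k₁)·(e^(−k₁t) − e^(−k₂t)).
e^(−k₁t) = e^(−0.0449×10.1) = e^(−0.4535) = 0.6354; e^(−k₂t) = e^(−1.535) = 0.2154.
C_D = 0.0449×1.49/(0.152−0.0449) × (0.6354−0.2154) = 0.6247×0.4200 = 0.2624 mol/dm³.
C_A = C_{A0}e^(−k₁t) = 0.9468 mol/dm³, so C_U = C_{A0}−C_A−C_D = 0.2809 mol/dm³; C_D/C_U = 0.934.

0.934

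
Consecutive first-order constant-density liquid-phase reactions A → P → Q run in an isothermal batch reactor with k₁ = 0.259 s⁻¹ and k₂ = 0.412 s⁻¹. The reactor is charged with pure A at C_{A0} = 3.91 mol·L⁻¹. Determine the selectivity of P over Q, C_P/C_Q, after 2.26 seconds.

1.65

The intermediate concentration in a first-order A→B→C sequence is C_P = k₁C_{A0}(e^(−k₁t) − e^(−k₂t))/(k₂−k₁).
e^(−k₁t) = e^(−0.259×2.26) = e^(−0.5853) = 0.5569; e^(−k₂t) = e^(−0.9311) = 0.3941.
C_P = 0.259×3.91/(0.412−0.259) × (0.5569−0.3941) = 6.619×0.1628 = 1.078 mol·L⁻¹.
C_A = C_{A0}e^(−k₁t) = 2.178 mol·L⁻¹, so C_Q = C_{A0}−C_A−C_P = 0.6549 mol·L⁻¹; C_P/C_Q = 1.65.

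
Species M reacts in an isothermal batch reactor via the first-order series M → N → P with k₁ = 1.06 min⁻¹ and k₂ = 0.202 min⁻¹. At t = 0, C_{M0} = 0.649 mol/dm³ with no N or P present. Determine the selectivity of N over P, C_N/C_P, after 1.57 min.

For first-order series with pure M initially, C_N(t) = k₁C_{M0}/(k₂−k₁)·(e^(−k₁t) − e^(−k₂t)).
e^(−k₁t) = e^(−1.06×1.57) = e^(−1.664) = 0.1893; e^(−k₂t) = e^(−0.3171) = 0.7282.
C_N = 1.06×0.649/(0.202−1.06) × (0.1893−0.7282) = (-0.8018)×(-0.5389) = 0.4321 mol/dm³.
C_M = C_{M0}e^(−k₁t) = 0.1229 mol/dm³, so C_P = C_{M0}−C_M−C_N = 0.09404 mol/dm³; C_N/C_P = 4.59.

4.59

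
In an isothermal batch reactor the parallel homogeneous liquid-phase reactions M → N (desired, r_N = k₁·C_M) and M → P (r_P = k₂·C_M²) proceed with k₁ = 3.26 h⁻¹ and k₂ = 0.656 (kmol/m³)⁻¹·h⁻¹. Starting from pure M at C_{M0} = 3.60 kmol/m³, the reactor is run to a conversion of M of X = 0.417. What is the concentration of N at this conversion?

0.957 kmol/m³

C_M = C_{M0}(1−X) = 2.099 kmol/m³.
Along a PFR/batch, dC_N/dC_M = −r_N/(r_N+r_P) = −k₁/(k₁+k₂·C_M).
Integrating from C_{M0} to C_M: C_N = (3.26/0.656)·ln[(3.26+0.656·3.60)/(3.26+0.656·2.10)] = 4.970·ln(5.622/4.637) = 0.9571 kmol/m³.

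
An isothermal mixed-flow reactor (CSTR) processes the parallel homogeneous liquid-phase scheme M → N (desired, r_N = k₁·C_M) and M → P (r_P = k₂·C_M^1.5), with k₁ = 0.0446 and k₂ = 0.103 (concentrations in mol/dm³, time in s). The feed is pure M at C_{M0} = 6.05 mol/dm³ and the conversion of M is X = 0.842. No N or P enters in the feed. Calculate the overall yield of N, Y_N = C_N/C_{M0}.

Exit C_M = C_{M0}(1−X) = 6.05×0.158 = 0.9559 mol/dm³.
A CSTR operates uniformly at the exit composition, giving r_N = 0.04263 and r_P = 0.09626 (each k·C_M^n at C_M = 0.9559).
Fraction of consumed M going to N: r_N/(r_N+r_P) = 0.3069.
C_N = 0.3069·C_{M0}·X = 0.3069×6.05×0.842 = 1.56 mol/dm³; Y_N = C_N/C_{M0} = 0.258.

0.258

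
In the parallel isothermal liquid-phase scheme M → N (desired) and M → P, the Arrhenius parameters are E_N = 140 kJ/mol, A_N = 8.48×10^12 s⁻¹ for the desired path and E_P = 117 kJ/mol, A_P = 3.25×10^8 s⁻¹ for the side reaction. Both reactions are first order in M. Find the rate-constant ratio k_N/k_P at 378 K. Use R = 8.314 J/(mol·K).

With equal orders, S_{N/P} = k_N/k_P = (A_N/A_P)·exp[(E_P−E_N)/(RT)].
(E_P−E_N)/(RT) = (117−140)×10³/(8.314×378) = -23000/3143 = -7.319.
k_N/k_P = (8.48×10^12/3.25×10^8)·exp(-7.319) = 26092 × 6.631×10^-4 = 17.3.
Since E_N > E_P, raising the temperature improves selectivity toward N.

17.3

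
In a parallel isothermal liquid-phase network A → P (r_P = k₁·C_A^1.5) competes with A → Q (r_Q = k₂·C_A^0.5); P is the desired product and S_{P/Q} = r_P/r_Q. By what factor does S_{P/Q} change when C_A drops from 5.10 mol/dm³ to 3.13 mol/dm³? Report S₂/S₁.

0.614

S_{P/Q} = (k₁/k₂)·C_A, so S₂/S₁ = (C_{A,2}/C_{A,1}).
= 3.13/5.10 = 0.614.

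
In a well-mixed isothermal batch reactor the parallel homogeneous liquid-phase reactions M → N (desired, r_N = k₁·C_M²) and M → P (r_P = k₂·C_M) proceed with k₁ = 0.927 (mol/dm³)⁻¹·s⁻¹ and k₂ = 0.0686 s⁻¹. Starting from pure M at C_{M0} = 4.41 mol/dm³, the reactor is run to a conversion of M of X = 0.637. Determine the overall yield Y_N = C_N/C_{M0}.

0.620

C_M = C_{M0}(1−X) = 1.601 mol/dm³.
Along a PFR/batch, dC_P/dC_M = −r_P/(r_N+r_P) = −k₂/(k₂+k₁·C_M).
Integrating from C_{M0} to C_M: C_P = (0.0686/0.927)·ln[(0.0686+0.927·4.41)/(0.0686+0.927·1.60)] = 0.07400·ln(4.157/1.553) = 0.07288 mol/dm³.
Then C_N = (C_{M0}−C_M) − C_P = 2.809 − 0.07288 = 2.736 mol/dm³.
Y_N = C_N/C_{M0} = 2.736/4.41 = 0.620.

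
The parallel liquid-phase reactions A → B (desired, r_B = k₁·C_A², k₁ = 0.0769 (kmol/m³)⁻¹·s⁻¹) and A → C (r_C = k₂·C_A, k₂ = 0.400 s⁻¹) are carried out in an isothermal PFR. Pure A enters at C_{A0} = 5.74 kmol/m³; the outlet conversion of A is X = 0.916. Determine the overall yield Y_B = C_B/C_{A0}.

0.322

C_A = C_{A0}(1−X) = 0.4822 kmol/m³.
Along a PFR/batch, dC_C/dC_A = −r_C/(r_B+r_C) = −k₂/(k₂+k₁·C_A).
Integrating from C_{A0} to C_A: C_C = (0.400/0.0769)·ln[(0.400+0.0769·5.74)/(0.400+0.0769·0.482)] = 5.202·ln(0.8414/0.4371) = 3.407 kmol/m³.
Then C_B = (C_{A0}−C_A) − C_C = 5.258 − 3.407 = 1.851 kmol/m³.
Y_B = C_B/C_{A0} = 1.851/5.74 = 0.322.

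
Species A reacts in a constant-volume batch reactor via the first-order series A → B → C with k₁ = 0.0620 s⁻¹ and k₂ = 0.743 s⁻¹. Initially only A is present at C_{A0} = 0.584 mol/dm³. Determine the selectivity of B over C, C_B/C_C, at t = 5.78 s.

0.261

The intermediate concentration in a first-order A→B→C sequence is C_B = k₁C_{A0}(e^(−k₁t) − e^(−k₂t))/(k₂−k₁).
e^(−k₁t) = e^(−0.0620×5.78) = e^(−0.3584) = 0.6988; e^(−k₂t) = e^(−4.295) = 0.01364.
C_B = 0.0620×0.584/(0.743−0.0620) × (0.6988−0.01364) = 0.05317×0.6852 = 0.03643 mol/dm³.
C_A = C_{A0}e^(−k₁t) = 0.4081 mol/dm³, so C_C = C_{A0}−C_A−C_B = 0.1395 mol/dm³; C_B/C_C = 0.261.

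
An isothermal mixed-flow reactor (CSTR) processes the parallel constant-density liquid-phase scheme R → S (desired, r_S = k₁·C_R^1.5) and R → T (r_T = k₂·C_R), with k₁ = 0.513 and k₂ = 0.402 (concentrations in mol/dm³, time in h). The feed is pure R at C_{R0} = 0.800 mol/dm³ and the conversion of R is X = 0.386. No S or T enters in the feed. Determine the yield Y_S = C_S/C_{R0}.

0.182

Exit C_R = C_{R0}(1−X) = 0.800×0.614 = 0.4912 mol/dm³.
Rates in a CSTR are evaluated at the outlet concentration: r_S = 0.513×0.4912^1.5 = 0.1766, r_T = 0.402×0.4912 = 0.1975.
Fraction of consumed R going to S: r_S/(r_S+r_T) = 0.4721.
C_S = 0.4721·C_{R0}·X = 0.4721×0.800×0.386 = 0.146 mol/dm³; Y_S = C_S/C_{R0} = 0.182.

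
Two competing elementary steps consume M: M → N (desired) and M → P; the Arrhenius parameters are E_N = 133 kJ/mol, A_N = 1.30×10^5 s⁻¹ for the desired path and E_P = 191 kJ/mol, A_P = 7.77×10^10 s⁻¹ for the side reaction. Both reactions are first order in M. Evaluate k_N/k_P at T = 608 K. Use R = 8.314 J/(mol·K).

k_N/k_P = (A_N/A_P)·exp[−(E_N−E_P)/(RT)] = (A_N/A_P)·exp[(E_P−E_N)/(RT)].
(E_P−E_N)/(RT) = (191−133)×10³/(8.314×608) = 58000/5055 = 11.47.
k_N/k_P = (1.30×10^5/7.77×10^10)·exp(11.47) = 1.673×10^-6 × 96181 = 0.161.
Since E_N < E_P, lowering the temperature improves selectivity toward N.

0.161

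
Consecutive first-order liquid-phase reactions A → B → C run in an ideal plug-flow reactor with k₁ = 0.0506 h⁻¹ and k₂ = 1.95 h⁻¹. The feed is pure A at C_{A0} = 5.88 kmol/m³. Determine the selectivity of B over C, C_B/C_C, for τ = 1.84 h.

The intermediate concentration in a first-order A→B→C sequence is C_B = k₁C_{A0}(e^(−k₁τ) − e^(−k₂τ))/(k₂−k₁).
e^(−k₁τ) = e^(−0.0506×1.84) = e^(−0.09310) = 0.9111; e^(−k₂τ) = e^(−3.588) = 0.02765.
C_B = 0.0506×5.88/(1.95−0.0506) × (0.9111−0.02765) = 0.1566×0.8834 = 0.1384 kmol/m³.
C_A = C_{A0}e^(−k₁τ) = 5.357 kmol/m³, so C_C = C_{A0}−C_A−C_B = 0.3844 kmol/m³; C_B/C_C = 0.360.

0.360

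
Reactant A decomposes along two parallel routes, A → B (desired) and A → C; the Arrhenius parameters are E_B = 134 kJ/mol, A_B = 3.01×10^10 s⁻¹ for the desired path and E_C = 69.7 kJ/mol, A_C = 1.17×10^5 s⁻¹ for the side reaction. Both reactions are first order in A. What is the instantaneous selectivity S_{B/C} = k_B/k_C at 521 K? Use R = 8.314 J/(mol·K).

0.0919

With equal orders, S_{B/C} = k_B/k_C = (A_B/A_C)·exp[(E_C−E_B)/(RT)].
(E_C−E_B)/(RT) = (69.7−134)×10³/(8.314×521) = -64300/4332 = -14.84.
k_B/k_C = (3.01×10^10/1.17×10^5)·exp(-14.84) = 2.573×10^5 × 3.574×10^-7 = 0.0919.
Since E_B > E_C, raising the temperature improves selectivity toward B.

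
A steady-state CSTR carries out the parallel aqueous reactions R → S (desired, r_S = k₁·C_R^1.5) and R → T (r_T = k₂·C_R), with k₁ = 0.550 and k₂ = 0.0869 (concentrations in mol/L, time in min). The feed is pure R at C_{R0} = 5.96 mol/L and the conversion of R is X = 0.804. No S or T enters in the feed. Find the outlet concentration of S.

4.18 mol/L

Exit C_R = C_{R0}(1−X) = 5.96×0.196 = 1.168 mol/L.
Rates in a CSTR are evaluated at the outlet concentration: r_S = 0.550×1.168^1.5 = 0.6944, r_T = 0.0869×1.168 = 0.1015.
Fraction of consumed R going to S: r_S/(r_S+r_T) = 0.8725.
C_S = 0.8725·C_{R0}·X = 0.8725×5.96×0.804 = 4.18 mol/L.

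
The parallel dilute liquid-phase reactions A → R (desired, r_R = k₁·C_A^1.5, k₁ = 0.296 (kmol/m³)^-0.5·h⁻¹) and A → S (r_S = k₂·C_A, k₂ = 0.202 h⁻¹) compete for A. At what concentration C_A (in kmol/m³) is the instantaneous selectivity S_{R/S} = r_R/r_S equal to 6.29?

S_{R/S} = (k₁/k₂)·C_A^0.5 ⇒ C_A = (S·k₂/k₁)^(2).
= (6.29×0.202/0.296)^(2) = (4.293)^(2) = 18.4 kmol/m³.

18.4 kmol/m³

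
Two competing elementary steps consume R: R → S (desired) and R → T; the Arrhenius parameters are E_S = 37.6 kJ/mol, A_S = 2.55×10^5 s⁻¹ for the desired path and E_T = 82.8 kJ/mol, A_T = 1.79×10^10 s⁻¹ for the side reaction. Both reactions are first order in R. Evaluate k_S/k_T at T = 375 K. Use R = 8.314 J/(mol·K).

28.2

k_S/k_T = (A_S/A_T)·exp[−(E_S−E_T)/(RT)] = (A_S/A_T)·exp[(E_T−E_S)/(RT)].
(E_T−E_S)/(RT) = (82.8−37.6)×10³/(8.314×375) = 45200/3118 = 14.50.
k_S/k_T = (2.55×10^5/1.79×10^10)·exp(14.50) = 1.425×10^-5 × 1.978×10^6 = 28.2.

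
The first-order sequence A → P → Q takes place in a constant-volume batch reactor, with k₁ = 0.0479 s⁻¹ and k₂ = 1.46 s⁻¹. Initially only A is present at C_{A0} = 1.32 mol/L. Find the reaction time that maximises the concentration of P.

2.42 s

The intermediate peaks when r₁ = r₂, i.e. k₁e^(−k₁t) = k₂e^(−k₂t), giving t_opt = ln(k₂/k₁)/(k₂−k₁).
= ln(1.46/0.0479)/(1.46−0.0479) = ln(30.48)/1.412 = 3.417/1.412 = 2.42 s.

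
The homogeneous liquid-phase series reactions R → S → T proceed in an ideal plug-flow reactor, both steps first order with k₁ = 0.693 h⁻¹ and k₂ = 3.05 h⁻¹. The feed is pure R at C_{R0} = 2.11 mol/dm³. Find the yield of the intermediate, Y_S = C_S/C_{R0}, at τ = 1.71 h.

0.0883

The intermediate concentration in a first-order A→B→C sequence is C_S = k₁C_{R0}(e^(−k₁τ) − e^(−k₂τ))/(k₂−k₁).
e^(−k₁τ) = e^(−0.693×1.71) = e^(−1.185) = 0.3057; e^(−k₂τ) = e^(−5.215) = 0.005432.
C_S = 0.693×2.11/(3.05−0.693) × (0.3057−0.005432) = 0.6204×0.3003 = 0.1863 mol/dm³.
Y_S = C_S/C_{R0} = 0.1863/2.11 = 0.0883.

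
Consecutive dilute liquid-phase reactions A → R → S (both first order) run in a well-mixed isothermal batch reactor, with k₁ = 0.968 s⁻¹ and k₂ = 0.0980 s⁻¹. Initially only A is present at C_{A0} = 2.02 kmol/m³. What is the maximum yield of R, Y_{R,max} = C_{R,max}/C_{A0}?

0.773

At the optimum, C_{R,max}/C_{A0} = (k₁/k₂)^[k₂/(k₂−k₁)].
= (0.968/0.0980)^(0.0980/(0.0980−0.968)) = (9.878)^(-0.1126) = 0.7726.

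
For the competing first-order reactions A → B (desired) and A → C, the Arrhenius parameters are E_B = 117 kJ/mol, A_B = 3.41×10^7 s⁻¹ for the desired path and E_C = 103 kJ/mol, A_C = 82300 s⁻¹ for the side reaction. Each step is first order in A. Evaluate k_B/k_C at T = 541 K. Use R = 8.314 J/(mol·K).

18.4

Since both paths have the same order in A, the concentration cancels and S_{B/C} = k_B/k_C = (A_B/A_C)·exp[(E_C−E_B)/(RT)].
(E_C−E_B)/(RT) = (103−117)×10³/(8.314×541) = -14000/4498 = -3.113.
k_B/k_C = (3.41×10^7/82300)·exp(-3.113) = 414.3 × 0.04449 = 18.4.
Since E_B > E_C, raising the temperature improves selectivity toward B.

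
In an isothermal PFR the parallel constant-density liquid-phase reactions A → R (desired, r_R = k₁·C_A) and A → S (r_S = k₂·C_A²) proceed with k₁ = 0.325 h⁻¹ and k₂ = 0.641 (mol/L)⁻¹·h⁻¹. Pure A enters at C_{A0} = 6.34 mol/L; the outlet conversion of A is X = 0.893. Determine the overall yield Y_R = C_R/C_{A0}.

0.140

C_A = C_{A0}(1−X) = 0.6784 mol/L.
Along a PFR/batch, dC_R/dC_A = −r_R/(r_R+r_S) = −k₁/(k₁+k₂·C_A).
Integrating from C_{A0} to C_A: C_R = (0.325/0.641)·ln[(0.325+0.641·6.34)/(0.325+0.641·0.678)] = 0.5070·ln(4.389/0.7598) = 0.8892 mol/L.
Y_R = C_R/C_{A0} = 0.8892/6.34 = 0.140.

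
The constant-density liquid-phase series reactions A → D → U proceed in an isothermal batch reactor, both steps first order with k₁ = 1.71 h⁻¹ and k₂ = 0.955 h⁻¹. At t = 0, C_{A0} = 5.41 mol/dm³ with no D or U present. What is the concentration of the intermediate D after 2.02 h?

The intermediate concentration in a first-order A→B→C sequence is C_D = k₁C_{A0}(e^(−k₁t) − e^(−k₂t))/(k₂−k₁).
e^(−k₁t) = e^(−1.71×2.02) = e^(−3.454) = 0.03161; e^(−k₂t) = e^(−1.929) = 0.1453.
C_D = 1.71×5.41/(0.955−1.71) × (0.03161−0.1453) = (-12.25)×(-0.1137) = 1.393 mol/dm³.

1.39 mol/dm³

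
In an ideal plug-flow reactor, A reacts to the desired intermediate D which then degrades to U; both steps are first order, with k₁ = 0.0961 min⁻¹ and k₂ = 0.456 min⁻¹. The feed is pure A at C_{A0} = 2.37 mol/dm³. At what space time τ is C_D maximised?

Setting dC_D/dτ = 0 gives τ_opt = ln(k₂/k₁)/(k₂−k₁).
= ln(0.456/0.0961)/(0.456−0.0961) = ln(4.745)/0.3599 = 1.557/0.3599 = 4.33 min.

4.33 min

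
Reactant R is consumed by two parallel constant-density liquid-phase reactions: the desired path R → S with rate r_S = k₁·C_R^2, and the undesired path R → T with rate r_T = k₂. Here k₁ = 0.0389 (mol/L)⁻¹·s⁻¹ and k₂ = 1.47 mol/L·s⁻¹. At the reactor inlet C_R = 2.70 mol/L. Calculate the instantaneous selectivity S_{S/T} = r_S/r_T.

S_{S/T} = r_S/r_T = (k₁·C_R^2)/(k₂) = (k₁/k₂)·C_R^2.
= (0.0389×2.700^2) / (1.47) = 0.2836/1.470 = 0.193.

0.193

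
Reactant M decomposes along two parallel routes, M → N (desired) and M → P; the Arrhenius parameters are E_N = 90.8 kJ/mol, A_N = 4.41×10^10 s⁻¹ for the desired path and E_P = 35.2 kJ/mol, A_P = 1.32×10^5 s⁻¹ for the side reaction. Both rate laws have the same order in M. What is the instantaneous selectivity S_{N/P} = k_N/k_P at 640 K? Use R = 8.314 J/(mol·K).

Since both paths have the same order in M, the concentration cancels and S_{N/P} = k_N/k_P = (A_N/A_P)·exp[(E_P−E_N)/(RT)].
(E_P−E_N)/(RT) = (35.2−90.8)×10³/(8.314×640) = -55600/5321 = -10.45.
k_N/k_P = (4.41×10^10/1.32×10^5)·exp(-10.45) = 3.341×10^5 × 2.897×10^-5 = 9.68.
Since E_N > E_P, raising the temperature improves selectivity toward N.

9.68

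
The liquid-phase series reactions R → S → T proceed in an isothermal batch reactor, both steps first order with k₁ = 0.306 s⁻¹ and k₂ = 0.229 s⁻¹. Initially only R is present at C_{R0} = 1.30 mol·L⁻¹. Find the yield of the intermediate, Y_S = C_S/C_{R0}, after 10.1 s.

0.213

Solving the coupled first-order balances gives C_S(t) = [k₁/(k₂−k₁)]·C_{R0}·(e^(−k₁t) − e^(−k₂t)).
e^(−k₁t) = e^(−0.306×10.1) = e^(−3.091) = 0.04547; e^(−k₂t) = e^(−2.313) = 0.09897.
C_S = 0.306×1.30/(0.229−0.306) × (0.04547−0.09897) = (-5.166)×(-0.05350) = 0.2764 mol·L⁻¹.
Y_S = C_S/C_{R0} = 0.2764/1.30 = 0.213.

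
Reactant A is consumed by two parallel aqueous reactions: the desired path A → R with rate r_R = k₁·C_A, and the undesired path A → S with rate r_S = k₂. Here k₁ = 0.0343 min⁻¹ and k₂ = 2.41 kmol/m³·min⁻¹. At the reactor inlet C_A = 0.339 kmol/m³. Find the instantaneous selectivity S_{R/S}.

S_{R/S} = r_R/r_S = (k₁·C_A)/(k₂) = (k₁/k₂)·C_A.
= (0.0343×0.3390) / (2.41) = 0.01163/2.410 = 0.00482.
Since the desired path is higher order in A, keeping C_A high (PFR or concentrated feed) favours R.

0.00482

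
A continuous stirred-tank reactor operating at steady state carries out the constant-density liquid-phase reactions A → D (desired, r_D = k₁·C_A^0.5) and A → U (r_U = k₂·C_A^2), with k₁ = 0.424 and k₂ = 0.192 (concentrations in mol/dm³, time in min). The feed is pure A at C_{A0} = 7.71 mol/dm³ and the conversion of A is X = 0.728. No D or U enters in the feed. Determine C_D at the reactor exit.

Exit C_A = C_{A0}(1−X) = 7.71×0.272 = 2.097 mol/dm³.
In a CSTR the entire volume is at exit conditions, so r_D = 0.424×2.097^0.5 = 0.6140 and r_U = 0.192×2.097^2 = 0.8444.
Fraction of consumed A going to D: r_D/(r_D+r_U) = 0.4210.
C_D = 0.4210·C_{A0}·X = 0.4210×7.71×0.728 = 2.36 mol/dm³.

2.36 mol/dm³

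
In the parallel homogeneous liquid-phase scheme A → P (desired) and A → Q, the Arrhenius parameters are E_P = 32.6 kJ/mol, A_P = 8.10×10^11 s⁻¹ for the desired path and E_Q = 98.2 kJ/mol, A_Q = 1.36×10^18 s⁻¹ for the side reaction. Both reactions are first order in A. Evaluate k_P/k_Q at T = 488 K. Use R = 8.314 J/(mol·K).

6.26

With equal orders, S_{P/Q} = k_P/k_Q = (A_P/A_Q)·exp[(E_Q−E_P)/(RT)].
(E_Q−E_P)/(RT) = (98.2−32.6)×10³/(8.314×488) = 65600/4057 = 16.17.
k_P/k_Q = (8.10×10^11/1.36×10^18)·exp(16.17) = 5.956×10^-7 × 1.052×10^7 = 6.26.
Since E_P < E_Q, lowering the temperature improves selectivity toward P.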